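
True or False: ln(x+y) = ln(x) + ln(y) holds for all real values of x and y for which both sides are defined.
False.

Claim: ln(x+y) = ln(x) + ln(y).
Test a specific point where both sides are defined: x = 3/2, y = 5.
LHS = ln(x+y) ≈ 1.8718
RHS = ln(x) + ln(y) ≈ 2.0149
Since 1.8718 ≠ 2.0149, the equation fails at this point, so it cannot hold for all real values of x and y for which both sides are defined.
ln(x) + ln(y) = ln(xy), not ln(x+y).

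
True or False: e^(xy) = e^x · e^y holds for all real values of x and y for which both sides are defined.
Claim: e^(xy) = e^x · e^y.
Test a specific point where both sides are defined: x = -2, y = 5.
LHS = e^(xy) ≈ 0.0000
RHS = e^x · e^y ≈ 20.0855
Since 0.0000 ≠ 20.0855, the equation fails at this point, so it cannot hold for all real values of x and y for which both sides are defined.
e^x · e^y = e^(x+y), not e^(xy).

Conclusion: False.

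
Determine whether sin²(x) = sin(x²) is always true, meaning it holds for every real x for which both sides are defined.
No, this is NOT an identity.

Claim: sin²(x) = sin(x²).
Test a specific point where both sides are defined: x = π/6.
LHS = sin²(x) ≈ 0.2500
RHS = sin(x²) ≈ 0.2707
Since 0.2500 ≠ 0.2707, the equation fails at this point, so it cannot hold for every real x for which both sides are defined.
sin²(x) means (sin x)², squaring the output; sin(x²) squares the input. These are different functions.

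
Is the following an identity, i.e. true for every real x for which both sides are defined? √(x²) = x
Claim: √(x²) = x.
Test a specific point where both sides are defined: x = -3.
LHS = √(x²) ≈ 3.0000
RHS = x ≈ -3.0000
Since 3.0000 ≠ -3.0000, the equation fails at this point, so it cannot hold for every real x for which both sides are defined.
√(x²) = |x|, which differs from x whenever x < 0 (both sides are defined for every real x).

Conclusion: No, this is NOT an identity.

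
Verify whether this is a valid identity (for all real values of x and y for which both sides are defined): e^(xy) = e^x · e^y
Claim: e^(xy) = e^x · e^y.
Test a specific point where both sides are defined: x = 1, y = 2.
LHS = e^(xy) ≈ 7.3891
RHS = e^x · e^y ≈ 20.0855
Since 7.3891 ≠ 20.0855, the equation fails at this point, so it cannot hold for all real values of x and y for which both sides are defined.
e^x · e^y = e^(x+y), not e^(xy).

Conclusion: No, this is NOT an identity.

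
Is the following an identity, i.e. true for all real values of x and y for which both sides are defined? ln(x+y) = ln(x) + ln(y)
Claim: ln(x+y) = ln(x) + ln(y).
Test a specific point where both sides are defined: x = 5, y = 5.
LHS = ln(x+y) ≈ 2.3026
RHS = ln(x) + ln(y) ≈ 3.2189
Since 2.3026 ≠ 3.2189, the equation fails at this point, so it cannot hold for all real values of x and y for which both sides are defined.
ln(x) + ln(y) = ln(xy), not ln(x+y).

Conclusion: No, this is NOT an identity.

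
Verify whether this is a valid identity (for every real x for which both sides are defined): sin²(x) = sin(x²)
No, this is NOT an identity.

Claim: sin²(x) = sin(x²).
Test a specific point where both sides are defined: x = -π/3.
LHS = sin²(x) ≈ 0.7500
RHS = sin(x²) ≈ 0.8897
Since 0.7500 ≠ 0.8897, the equation fails at this point, so it cannot hold for every real x for which both sides are defined.
sin²(x) means (sin x)², squaring the output; sin(x²) squares the input. These are different functions.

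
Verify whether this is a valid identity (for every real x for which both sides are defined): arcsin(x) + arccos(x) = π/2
Claim: arcsin(x) + arccos(x) = π/2.
Reasoning: Both sides are defined for -1 ≤ x ≤ 1. Let θ = arcsin(x), so sin θ = x and θ ∈ [-π/2, π/2]. Then cos(π/2 - θ) = sin θ = x and π/2 - θ ∈ [0, π], which is exactly the range of arccos, so arccos(x) = π/2 - θ. Adding: arcsin(x) + arccos(x) = θ + (π/2 - θ) = π/2.
So the two sides agree for every real x for which both sides are defined.

Conclusion: Yes, this is an identity.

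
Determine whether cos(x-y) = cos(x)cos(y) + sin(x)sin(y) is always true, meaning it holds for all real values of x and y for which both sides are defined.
Claim: cos(x-y) = cos(x)cos(y) + sin(x)sin(y).
Reasoning: Replace y by -y in cos(x+y) = cos(x)cos(y) - sin(x)sin(y) and use cos(-y) = cos(y), sin(-y) = -sin(y): cos(x-y) = cos(x)cos(y) + sin(x)sin(y).
So the two sides agree for all real values of x and y for which both sides are defined.

Conclusion: Yes, this is an identity.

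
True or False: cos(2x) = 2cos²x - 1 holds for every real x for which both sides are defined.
Claim: cos(2x) = 2cos²x - 1.
Reasoning: cos(2x) = cos²x - sin²x. Replace sin²x by 1 - cos²x: cos²x - (1 - cos²x) = 2cos²x - 1.
So the two sides agree for every real x for which both sides are defined.

Conclusion: True.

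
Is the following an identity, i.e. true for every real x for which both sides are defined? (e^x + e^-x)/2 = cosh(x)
Yes, this is an identity.

Claim: (e^x + e^-x)/2 = cosh(x).
Reasoning: This is exactly the definition of the hyperbolic cosine: cosh(x) := (e^x + e^-x)/2.
So the two sides agree for every real x for which both sides are defined.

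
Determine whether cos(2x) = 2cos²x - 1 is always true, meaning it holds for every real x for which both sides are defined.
Claim: cos(2x) = 2cos²x - 1.
Reasoning: cos(2x) = cos²x - sin²x. Replace sin²x by 1 - cos²x: cos²x - (1 - cos²x) = 2cos²x - 1.
So the two sides agree for every real x for which both sides are defined.

Conclusion: Yes, this is an identity.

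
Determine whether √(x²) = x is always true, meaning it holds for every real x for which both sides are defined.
No, this is NOT an identity.

Claim: √(x²) = x.
Test a specific point where both sides are defined: x = -1.
LHS = √(x²) ≈ 1.0000
RHS = x ≈ -1.0000
Since 1.0000 ≠ -1.0000, the equation fails at this point, so it cannot hold for every real x for which both sides are defined.
√(x²) = |x|, which differs from x whenever x < 0 (both sides are defined for every real x).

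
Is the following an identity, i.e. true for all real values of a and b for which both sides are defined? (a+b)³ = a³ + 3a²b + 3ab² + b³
Yes, this is an identity.

Claim: (a+b)³ = a³ + 3a²b + 3ab² + b³.
Reasoning: (a+b)³ = (a+b)(a+b)² = (a+b)(a² + 2ab + b²) = a³ + 2a²b + ab² + a²b + 2ab² + b³ = a³ + 3a²b + 3ab² + b³.
So the two sides agree for all real values of a and b for which both sides are defined.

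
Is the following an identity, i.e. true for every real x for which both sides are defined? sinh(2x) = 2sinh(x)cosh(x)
Claim: sinh(2x) = 2sinh(x)cosh(x).
Reasoning: 2sinh(x)cosh(x) = 2 · (e^x - e^-x)/2 · (e^x + e^-x)/2 = (e^(2x) - e^(-2x))/2 = sinh(2x).
So the two sides agree for every real x for which both sides are defined.

Conclusion: Yes, this is an identity.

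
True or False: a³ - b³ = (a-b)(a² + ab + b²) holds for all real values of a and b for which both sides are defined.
Claim: a³ - b³ = (a-b)(a² + ab + b²).
Reasoning: Expand the right side: (a-b)(a² + ab + b²) = a³ + a²b + ab² - a²b - ab² - b³ = a³ - b³ (the middle terms cancel in pairs).
So the two sides agree for all real values of a and b for which both sides are defined.

Conclusion: True.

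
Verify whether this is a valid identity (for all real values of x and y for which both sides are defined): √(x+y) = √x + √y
No, this is NOT an identity.

Claim: √(x+y) = √x + √y.
Test a specific point where both sides are defined: x = 3/2, y = 4.
LHS = √(x+y) ≈ 2.3452
RHS = √x + √y ≈ 3.2247
Since 2.3452 ≠ 3.2247, the equation fails at this point, so it cannot hold for all real values of x and y for which both sides are defined.
Squaring the right side gives x + 2√(xy) + y, not x + y.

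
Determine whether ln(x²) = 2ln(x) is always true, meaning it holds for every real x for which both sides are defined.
Yes, this is an identity.

Claim: ln(x²) = 2ln(x).
Reasoning: The right side requires x > 0. For x > 0, x² = (e^(ln x))² = e^(2ln x), so ln(x²) = 2ln(x). (For x < 0 the right side is undefined, so those values are outside the claim.)
So the two sides agree for every real x for which both sides are defined.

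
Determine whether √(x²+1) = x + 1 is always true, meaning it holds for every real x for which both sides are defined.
No, this is NOT an identity.

Claim: √(x²+1) = x + 1.
Test a specific point where both sides are defined: x = -1.
LHS = √(x²+1) ≈ 1.4142
RHS = x + 1 ≈ 0.0000
Since 1.4142 ≠ 0.0000, the equation fails at this point, so it cannot hold for every real x for which both sides are defined.
(x+1)² = x² + 2x + 1 ≠ x² + 1 unless x = 0.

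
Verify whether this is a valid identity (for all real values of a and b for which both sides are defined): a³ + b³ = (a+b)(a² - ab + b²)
Yes, this is an identity.

Claim: a³ + b³ = (a+b)(a² - ab + b²).
Reasoning: Expand the right side: (a+b)(a² - ab + b²) = a³ - a²b + ab² + a²b - ab² + b³ = a³ + b³ (the middle terms cancel in pairs).
So the two sides agree for all real values of a and b for which both sides are defined.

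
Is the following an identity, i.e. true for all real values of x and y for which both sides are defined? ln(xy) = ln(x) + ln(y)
Claim: ln(xy) = ln(x) + ln(y).
Reasoning: Both sides are simultaneously defined only when x, y > 0. Write x = e^p, y = e^q (p = ln x, q = ln y). Then xy = e^p · e^q = e^(p+q), so ln(xy) = p + q = ln(x) + ln(y).
So the two sides agree for all real values of x and y for which both sides are defined.

Conclusion: Yes, this is an identity.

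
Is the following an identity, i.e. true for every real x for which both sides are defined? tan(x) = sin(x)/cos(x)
Yes, this is an identity.

Claim: tan(x) = sin(x)/cos(x).
Reasoning: For an angle x whose terminal point on the unit circle is (cos x, sin x), tan(x) is defined as the ratio (second coordinate)/(first coordinate) = sin(x)/cos(x), wherever cos(x) ≠ 0.
So the two sides agree for every real x for which both sides are defined.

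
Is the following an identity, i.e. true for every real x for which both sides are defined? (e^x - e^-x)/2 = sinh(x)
Claim: (e^x - e^-x)/2 = sinh(x).
Reasoning: This is exactly the definition of the hyperbolic sine: sinh(x) := (e^x - e^-x)/2.
So the two sides agree for every real x for which both sides are defined.

Conclusion: Yes, this is an identity.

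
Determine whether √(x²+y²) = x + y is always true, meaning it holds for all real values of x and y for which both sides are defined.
No, this is NOT an identity.

Claim: √(x²+y²) = x + y.
Test a specific point where both sides are defined: x = 2, y = 4.
LHS = √(x²+y²) ≈ 4.4721
RHS = x + y ≈ 6.0000
Since 4.4721 ≠ 6.0000, the equation fails at this point, so it cannot hold for all real values of x and y for which both sides are defined.
(x+y)² = x² + 2xy + y², not x² + y², so the square root does not split this way.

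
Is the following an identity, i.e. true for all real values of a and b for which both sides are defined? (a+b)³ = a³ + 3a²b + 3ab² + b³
Yes, this is an identity.

Claim: (a+b)³ = a³ + 3a²b + 3ab² + b³.
Reasoning: (a+b)³ = (a+b)(a+b)² = (a+b)(a² + 2ab + b²) = a³ + 2a²b + ab² + a²b + 2ab² + b³ = a³ + 3a²b + 3ab² + b³.
So the two sides agree for all real values of a and b for which both sides are defined.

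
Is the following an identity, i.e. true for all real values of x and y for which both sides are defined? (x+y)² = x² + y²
No, this is NOT an identity.

Claim: (x+y)² = x² + y².
Test a specific point where both sides are defined: x = -3, y = -2.
LHS = (x+y)² ≈ 25.0000
RHS = x² + y² ≈ 13.0000
Since 25.0000 ≠ 13.0000, the equation fails at this point, so it cannot hold for all real values of x and y for which both sides are defined.
The correct expansion is (x+y)² = x² + 2xy + y²; the cross term 2xy is missing.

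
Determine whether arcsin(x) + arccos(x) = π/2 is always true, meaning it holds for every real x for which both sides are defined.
Yes, this is an identity.

Claim: arcsin(x) + arccos(x) = π/2.
Reasoning: Both sides are defined for -1 ≤ x ≤ 1. Let θ = arcsin(x), so sin θ = x and θ ∈ [-π/2, π/2]. Then cos(π/2 - θ) = sin θ = x and π/2 - θ ∈ [0, π], which is exactly the range of arccos, so arccos(x) = π/2 - θ. Adding: arcsin(x) + arccos(x) = θ + (π/2 - θ) = π/2.
So the two sides agree for every real x for which both sides are defined.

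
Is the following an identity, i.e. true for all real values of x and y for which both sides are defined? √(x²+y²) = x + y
Claim: √(x²+y²) = x + y.
Test a specific point where both sides are defined: x = 4, y = 1.
LHS = √(x²+y²) ≈ 4.1231
RHS = x + y ≈ 5.0000
Since 4.1231 ≠ 5.0000, the equation fails at this point, so it cannot hold for all real values of x and y for which both sides are defined.
(x+y)² = x² + 2xy + y², not x² + y², so the square root does not split this way.

Conclusion: No, this is NOT an identity.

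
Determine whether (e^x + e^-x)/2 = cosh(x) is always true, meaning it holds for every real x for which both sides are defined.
Yes, this is an identity.

Claim: (e^x + e^-x)/2 = cosh(x).
Reasoning: This is exactly the definition of the hyperbolic cosine: cosh(x) := (e^x + e^-x)/2.
So the two sides agree for every real x for which both sides are defined.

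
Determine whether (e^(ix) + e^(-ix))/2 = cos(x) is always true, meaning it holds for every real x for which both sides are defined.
Claim: (e^(ix) + e^(-ix))/2 = cos(x).
Reasoning: By Euler's formula e^(ix) = cos(x) + i·sin(x) and e^(-ix) = cos(x) - i·sin(x). Adding cancels the sine terms: e^(ix) + e^(-ix) = 2cos(x); divide by 2.
So the two sides agree for every real x for which both sides are defined.

Conclusion: Yes, this is an identity.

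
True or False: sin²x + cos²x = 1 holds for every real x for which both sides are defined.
Claim: sin²x + cos²x = 1.
Reasoning: The point (cos x, sin x) lies on the unit circle X² + Y² = 1, so cos²x + sin²x = 1 for every real x.
So the two sides agree for every real x for which both sides are defined.

Conclusion: True.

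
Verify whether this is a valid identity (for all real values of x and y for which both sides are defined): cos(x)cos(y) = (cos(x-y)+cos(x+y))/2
Claim: cos(x)cos(y) = (cos(x-y)+cos(x+y))/2.
Reasoning: cos(x-y) = cos(x)cos(y) + sin(x)sin(y) and cos(x+y) = cos(x)cos(y) - sin(x)sin(y). Adding, cos(x-y) + cos(x+y) = 2cos(x)cos(y); divide by 2.
So the two sides agree for all real values of x and y for which both sides are defined.

Conclusion: Yes, this is an identity.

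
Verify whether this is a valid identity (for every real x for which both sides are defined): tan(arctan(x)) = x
Yes, this is an identity.

Claim: tan(arctan(x)) = x.
Reasoning: For every real x, arctan(x) is by definition the angle in (-π/2, π/2) whose tangent equals x. Taking the tangent of that angle returns x.
So the two sides agree for every real x for which both sides are defined.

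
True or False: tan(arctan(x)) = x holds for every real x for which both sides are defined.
True.

Claim: tan(arctan(x)) = x.
Reasoning: For every real x, arctan(x) is by definition the angle in (-π/2, π/2) whose tangent equals x. Taking the tangent of that angle returns x.
So the two sides agree for every real x for which both sides are defined.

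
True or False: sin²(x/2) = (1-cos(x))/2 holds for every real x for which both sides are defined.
True.

Claim: sin²(x/2) = (1-cos(x))/2.
Reasoning: Use cos(2θ) = 1 - 2sin²θ with θ = x/2: cos(x) = 1 - 2sin²(x/2). Solving for sin²(x/2) gives (1 - cos(x))/2.
So the two sides agree for every real x for which both sides are defined.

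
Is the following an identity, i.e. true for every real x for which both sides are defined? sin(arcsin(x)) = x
Yes, this is an identity.

Claim: sin(arcsin(x)) = x.
Reasoning: For -1 ≤ x ≤ 1 (where arcsin is defined), arcsin(x) is by definition an angle whose sine equals x. Taking the sine of that angle returns x. (Note the other order, arcsin(sin x) = x, is NOT an identity.)
So the two sides agree for every real x for which both sides are defined.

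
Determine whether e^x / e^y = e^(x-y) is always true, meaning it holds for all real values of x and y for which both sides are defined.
Claim: e^x / e^y = e^(x-y).
Reasoning: 1/e^y = e^(-y), so e^x / e^y = e^x · e^(-y) = e^(x + (-y)) = e^(x-y) by the product rule for exponents.
So the two sides agree for all real values of x and y for which both sides are defined.

Conclusion: Yes, this is an identity.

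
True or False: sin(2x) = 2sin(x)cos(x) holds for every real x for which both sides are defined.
True.

Claim: sin(2x) = 2sin(x)cos(x).
Reasoning: Put y = x in the addition formula sin(x+y) = sin(x)cos(y) + cos(x)sin(y): sin(2x) = sin(x)cos(x) + cos(x)sin(x) = 2sin(x)cos(x).
So the two sides agree for every real x for which both sides are defined.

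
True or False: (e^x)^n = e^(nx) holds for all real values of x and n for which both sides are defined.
Claim: (e^x)^n = e^(nx).
Reasoning: e^x is a positive real number, and for a positive base B and real exponent n, B^n = e^(n·ln B). With B = e^x, ln B = x, so (e^x)^n = e^(n·x).
So the two sides agree for all real values of x and n for which both sides are defined.

Conclusion: True.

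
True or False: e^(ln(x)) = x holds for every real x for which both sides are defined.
Claim: e^(ln(x)) = x.
Reasoning: For x > 0, ln(x) is by definition the exponent p such that e^p = x. Raising e to that exponent therefore returns x: e^(ln x) = x.
So the two sides agree for every real x for which both sides are defined.

Conclusion: True.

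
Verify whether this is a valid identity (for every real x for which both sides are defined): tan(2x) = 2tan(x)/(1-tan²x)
Claim: tan(2x) = 2tan(x)/(1-tan²x).
Reasoning: tan(2x) = sin(2x)/cos(2x) = 2sin(x)cos(x) / (cos²x - sin²x). Divide numerator and denominator by cos²x: 2tan(x) / (1 - tan²x).
So the two sides agree for every real x for which both sides are defined.

Conclusion: Yes, this is an identity.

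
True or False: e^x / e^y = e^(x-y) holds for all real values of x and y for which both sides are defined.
Claim: e^x / e^y = e^(x-y).
Reasoning: 1/e^y = e^(-y), so e^x / e^y = e^x · e^(-y) = e^(x + (-y)) = e^(x-y) by the product rule for exponents.
So the two sides agree for all real values of x and y for which both sides are defined.

Conclusion: True.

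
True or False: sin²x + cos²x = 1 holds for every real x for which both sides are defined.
Claim: sin²x + cos²x = 1.
Reasoning: The point (cos x, sin x) lies on the unit circle X² + Y² = 1, so cos²x + sin²x = 1 for every real x.
So the two sides agree for every real x for which both sides are defined.

Conclusion: True.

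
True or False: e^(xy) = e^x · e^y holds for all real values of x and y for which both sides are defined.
False.

Claim: e^(xy) = e^x · e^y.
Test a specific point where both sides are defined: x = 4, y = -2.
LHS = e^(xy) ≈ 0.0003
RHS = e^x · e^y ≈ 7.3891
Since 0.0003 ≠ 7.3891, the equation fails at this point, so it cannot hold for all real values of x and y for which both sides are defined.
e^x · e^y = e^(x+y), not e^(xy).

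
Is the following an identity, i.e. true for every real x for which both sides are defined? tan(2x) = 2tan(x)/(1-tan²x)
Yes, this is an identity.

Claim: tan(2x) = 2tan(x)/(1-tan²x).
Reasoning: tan(2x) = sin(2x)/cos(2x) = 2sin(x)cos(x) / (cos²x - sin²x). Divide numerator and denominator by cos²x: 2tan(x) / (1 - tan²x).
So the two sides agree for every real x for which both sides are defined.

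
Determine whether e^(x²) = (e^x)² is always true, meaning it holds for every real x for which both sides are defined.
Claim: e^(x²) = (e^x)².
Test a specific point where both sides are defined: x = -3.
LHS = e^(x²) ≈ 8103.0839
RHS = (e^x)² ≈ 0.0025
Since 8103.0839 ≠ 0.0025, the equation fails at this point, so it cannot hold for every real x for which both sides are defined.
(e^x)² = e^(2x), and 2x ≠ x² in general.

Conclusion: No, this is NOT an identity.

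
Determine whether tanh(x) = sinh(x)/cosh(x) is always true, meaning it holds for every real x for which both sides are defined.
Claim: tanh(x) = sinh(x)/cosh(x).
Reasoning: tanh(x) is defined as sinh(x)/cosh(x) = (e^x - e^-x)/(e^x + e^-x); cosh(x) ≥ 1 is never zero, so this holds for every real x.
So the two sides agree for every real x for which both sides are defined.

Conclusion: Yes, this is an identity.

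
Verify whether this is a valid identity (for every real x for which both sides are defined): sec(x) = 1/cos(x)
Yes, this is an identity.

Claim: sec(x) = 1/cos(x).
Reasoning: sec(x) is by definition the reciprocal of cos(x), wherever cos(x) ≠ 0.
So the two sides agree for every real x for which both sides are defined.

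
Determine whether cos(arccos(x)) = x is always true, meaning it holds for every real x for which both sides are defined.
Yes, this is an identity.

Claim: cos(arccos(x)) = x.
Reasoning: For -1 ≤ x ≤ 1 (where arccos is defined), arccos(x) is by definition an angle whose cosine equals x. Taking the cosine of that angle returns x. (Note the other order, arccos(cos x) = x, is NOT an identity.)
So the two sides agree for every real x for which both sides are defined.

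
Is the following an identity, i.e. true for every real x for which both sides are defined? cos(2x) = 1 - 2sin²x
Yes, this is an identity.

Claim: cos(2x) = 1 - 2sin²x.
Reasoning: cos(2x) = cos²x - sin²x. Replace cos²x by 1 - sin²x: (1 - sin²x) - sin²x = 1 - 2sin²x.
So the two sides agree for every real x for which both sides are defined.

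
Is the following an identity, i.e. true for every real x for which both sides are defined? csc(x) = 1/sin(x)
Claim: csc(x) = 1/sin(x).
Reasoning: csc(x) is by definition the reciprocal of sin(x), wherever sin(x) ≠ 0.
So the two sides agree for every real x for which both sides are defined.

Conclusion: Yes, this is an identity.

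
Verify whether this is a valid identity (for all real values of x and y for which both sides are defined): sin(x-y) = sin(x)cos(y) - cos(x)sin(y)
Claim: sin(x-y) = sin(x)cos(y) - cos(x)sin(y).
Reasoning: Replace y by -y in sin(x+y) = sin(x)cos(y) + cos(x)sin(y) and use cos(-y) = cos(y), sin(-y) = -sin(y): sin(x-y) = sin(x)cos(y) - cos(x)sin(y).
So the two sides agree for all real values of x and y for which both sides are defined.

Conclusion: Yes, this is an identity.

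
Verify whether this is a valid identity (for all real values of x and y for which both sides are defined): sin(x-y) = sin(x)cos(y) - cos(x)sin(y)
Claim: sin(x-y) = sin(x)cos(y) - cos(x)sin(y).
Reasoning: Replace y by -y in sin(x+y) = sin(x)cos(y) + cos(x)sin(y) and use cos(-y) = cos(y), sin(-y) = -sin(y): sin(x-y) = sin(x)cos(y) - cos(x)sin(y).
So the two sides agree for all real values of x and y for which both sides are defined.

Conclusion: Yes, this is an identity.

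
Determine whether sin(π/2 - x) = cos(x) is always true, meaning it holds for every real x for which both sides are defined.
Claim: sin(π/2 - x) = cos(x).
Reasoning: Use sin(u - v) = sin(u)cos(v) - cos(u)sin(v) with u = π/2, v = x: sin(π/2)cos(x) - cos(π/2)sin(x) = 1·cos(x) - 0·sin(x) = cos(x).
So the two sides agree for every real x for which both sides are defined.

Conclusion: Yes, this is an identity.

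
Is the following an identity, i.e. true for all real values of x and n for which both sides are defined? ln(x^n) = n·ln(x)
Claim: ln(x^n) = n·ln(x).
Reasoning: The right side requires x > 0. For x > 0, x^n = (e^(ln x))^n = e^(n·ln x), so taking ln of both sides gives ln(x^n) = n·ln(x).
So the two sides agree for all real values of x and n for which both sides are defined.

Conclusion: Yes, this is an identity.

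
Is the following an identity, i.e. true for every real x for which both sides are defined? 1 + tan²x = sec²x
Yes, this is an identity.

Claim: 1 + tan²x = sec²x.
Reasoning: Start from sin²x + cos²x = 1 and divide every term by cos²x (allowed wherever tan x and sec x are defined): tan²x + 1 = 1/cos²x = sec²x.
So the two sides agree for every real x for which both sides are defined.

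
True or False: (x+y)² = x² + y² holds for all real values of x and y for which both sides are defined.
False.

Claim: (x+y)² = x² + y².
Test a specific point where both sides are defined: x = 3, y = 5.
LHS = (x+y)² ≈ 64.0000
RHS = x² + y² ≈ 34.0000
Since 64.0000 ≠ 34.0000, the equation fails at this point, so it cannot hold for all real values of x and y for which both sides are defined.
The correct expansion is (x+y)² = x² + 2xy + y²; the cross term 2xy is missing.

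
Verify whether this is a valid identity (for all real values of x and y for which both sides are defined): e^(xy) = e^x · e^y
Claim: e^(xy) = e^x · e^y.
Test a specific point where both sides are defined: x = 3/2, y = -1.
LHS = e^(xy) ≈ 0.2231
RHS = e^x · e^y ≈ 1.6487
Since 0.2231 ≠ 1.6487, the equation fails at this point, so it cannot hold for all real values of x and y for which both sides are defined.
e^x · e^y = e^(x+y), not e^(xy).

Conclusion: No, this is NOT an identity.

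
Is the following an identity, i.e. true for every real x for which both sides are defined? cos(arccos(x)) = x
Claim: cos(arccos(x)) = x.
Reasoning: For -1 ≤ x ≤ 1 (where arccos is defined), arccos(x) is by definition an angle whose cosine equals x. Taking the cosine of that angle returns x. (Note the other order, arccos(cos x) = x, is NOT an identity.)
So the two sides agree for every real x for which both sides are defined.

Conclusion: Yes, this is an identity.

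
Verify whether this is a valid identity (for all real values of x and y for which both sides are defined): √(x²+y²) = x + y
No, this is NOT an identity.

Claim: √(x²+y²) = x + y.
Test a specific point where both sides are defined: x = -2, y = -3.
LHS = √(x²+y²) ≈ 3.6056
RHS = x + y ≈ -5.0000
Since 3.6056 ≠ -5.0000, the equation fails at this point, so it cannot hold for all real values of x and y for which both sides are defined.
(x+y)² = x² + 2xy + y², not x² + y², so the square root does not split this way.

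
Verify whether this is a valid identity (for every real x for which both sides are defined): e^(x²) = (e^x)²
Claim: e^(x²) = (e^x)².
Test a specific point where both sides are defined: x = -3.
LHS = e^(x²) ≈ 8103.0839
RHS = (e^x)² ≈ 0.0025
Since 8103.0839 ≠ 0.0025, the equation fails at this point, so it cannot hold for every real x for which both sides are defined.
(e^x)² = e^(2x), and 2x ≠ x² in general.

Conclusion: No, this is NOT an identity.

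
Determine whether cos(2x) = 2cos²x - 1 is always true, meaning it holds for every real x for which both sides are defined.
Yes, this is an identity.

Claim: cos(2x) = 2cos²x - 1.
Reasoning: cos(2x) = cos²x - sin²x. Replace sin²x by 1 - cos²x: cos²x - (1 - cos²x) = 2cos²x - 1.
So the two sides agree for every real x for which both sides are defined.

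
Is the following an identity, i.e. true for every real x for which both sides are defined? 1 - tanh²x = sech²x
Claim: 1 - tanh²x = sech²x.
Reasoning: Divide cosh²x - sinh²x = 1 through by cosh²x (never zero): 1 - tanh²x = 1/cosh²x = sech²x.
So the two sides agree for every real x for which both sides are defined.

Conclusion: Yes, this is an identity.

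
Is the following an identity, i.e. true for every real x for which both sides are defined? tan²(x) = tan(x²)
Claim: tan²(x) = tan(x²).
Test a specific point where both sides are defined: x = π.
LHS = tan²(x) ≈ 0.0000
RHS = tan(x²) ≈ 0.4767
Since 0.0000 ≠ 0.4767, the equation fails at this point, so it cannot hold for every real x for which both sides are defined.
tan²(x) means (tan x)², squaring the output; tan(x²) squares the input. These are different functions.

Conclusion: No, this is NOT an identity.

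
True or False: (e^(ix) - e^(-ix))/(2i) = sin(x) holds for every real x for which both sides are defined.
True.

Claim: (e^(ix) - e^(-ix))/(2i) = sin(x).
Reasoning: By Euler's formula e^(ix) = cos(x) + i·sin(x) and e^(-ix) = cos(x) - i·sin(x). Subtracting cancels the cosine terms: e^(ix) - e^(-ix) = 2i·sin(x); divide by 2i.
So the two sides agree for every real x for which both sides are defined.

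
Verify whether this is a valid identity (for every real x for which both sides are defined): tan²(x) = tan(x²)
Claim: tan²(x) = tan(x²).
Test a specific point where both sides are defined: x = 2π/3.
LHS = tan²(x) ≈ 3.0000
RHS = tan(x²) ≈ 2.9590
Since 3.0000 ≠ 2.9590, the equation fails at this point, so it cannot hold for every real x for which both sides are defined.
tan²(x) means (tan x)², squaring the output; tan(x²) squares the input. These are different functions.

Conclusion: No, this is NOT an identity.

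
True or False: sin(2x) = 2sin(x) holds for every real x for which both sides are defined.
False.

Claim: sin(2x) = 2sin(x).
Test a specific point where both sides are defined: x = -π/6.
LHS = sin(2x) ≈ -0.8660
RHS = 2sin(x) ≈ -1.0000
Since -0.8660 ≠ -1.0000, the equation fails at this point, so it cannot hold for every real x for which both sides are defined.
The correct double-angle formula is sin(2x) = 2sin(x)cos(x).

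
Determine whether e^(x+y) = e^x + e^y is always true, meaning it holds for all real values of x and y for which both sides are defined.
Claim: e^(x+y) = e^x + e^y.
Test a specific point where both sides are defined: x = 3, y = 5.
LHS = e^(x+y) ≈ 2980.9580
RHS = e^x + e^y ≈ 168.4987
Since 2980.9580 ≠ 168.4987, the equation fails at this point, so it cannot hold for all real values of x and y for which both sides are defined.
The correct rule is e^(x+y) = e^x · e^y (a product, not a sum).

Conclusion: No, this is NOT an identity.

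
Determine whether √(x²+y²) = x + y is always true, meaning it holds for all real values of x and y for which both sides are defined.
Claim: √(x²+y²) = x + y.
Test a specific point where both sides are defined: x = 2, y = 2.
LHS = √(x²+y²) ≈ 2.8284
RHS = x + y ≈ 4.0000
Since 2.8284 ≠ 4.0000, the equation fails at this point, so it cannot hold for all real values of x and y for which both sides are defined.
(x+y)² = x² + 2xy + y², not x² + y², so the square root does not split this way.

Conclusion: No, this is NOT an identity.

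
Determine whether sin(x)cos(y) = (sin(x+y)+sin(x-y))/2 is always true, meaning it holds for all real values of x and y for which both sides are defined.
Yes, this is an identity.

Claim: sin(x)cos(y) = (sin(x+y)+sin(x-y))/2.
Reasoning: sin(x+y) = sin(x)cos(y) + cos(x)sin(y) and sin(x-y) = sin(x)cos(y) - cos(x)sin(y). Adding, sin(x+y) + sin(x-y) = 2sin(x)cos(y); divide by 2.
So the two sides agree for all real values of x and y for which both sides are defined.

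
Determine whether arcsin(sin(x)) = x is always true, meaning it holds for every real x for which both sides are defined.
Claim: arcsin(sin(x)) = x.
Test a specific point where both sides are defined: x = 3π/4.
LHS = arcsin(sin(x)) ≈ 0.7854
RHS = x ≈ 2.3562
Since 0.7854 ≠ 2.3562, the equation fails at this point, so it cannot hold for every real x for which both sides are defined.
arcsin only returns values in [-π/2, π/2], so arcsin(sin(x)) = x holds only for x in that interval, not for all real x.

Conclusion: No, this is NOT an identity.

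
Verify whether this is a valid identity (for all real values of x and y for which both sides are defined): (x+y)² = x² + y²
No, this is NOT an identity.

Claim: (x+y)² = x² + y².
Test a specific point where both sides are defined: x = -1, y = -3.
LHS = (x+y)² ≈ 16.0000
RHS = x² + y² ≈ 10.0000
Since 16.0000 ≠ 10.0000, the equation fails at this point, so it cannot hold for all real values of x and y for which both sides are defined.
The correct expansion is (x+y)² = x² + 2xy + y²; the cross term 2xy is missing.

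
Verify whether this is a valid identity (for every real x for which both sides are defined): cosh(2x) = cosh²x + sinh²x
Claim: cosh(2x) = cosh²x + sinh²x.
Reasoning: cosh²x = (e^(2x) + 2 + e^(-2x))/4 and sinh²x = (e^(2x) - 2 + e^(-2x))/4. Adding gives (2e^(2x) + 2e^(-2x))/4 = (e^(2x) + e^(-2x))/2 = cosh(2x).
So the two sides agree for every real x for which both sides are defined.

Conclusion: Yes, this is an identity.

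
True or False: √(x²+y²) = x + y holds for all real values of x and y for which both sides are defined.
Claim: √(x²+y²) = x + y.
Test a specific point where both sides are defined: x = 3, y = 3.
LHS = √(x²+y²) ≈ 4.2426
RHS = x + y ≈ 6.0000
Since 4.2426 ≠ 6.0000, the equation fails at this point, so it cannot hold for all real values of x and y for which both sides are defined.
(x+y)² = x² + 2xy + y², not x² + y², so the square root does not split this way.

Conclusion: False.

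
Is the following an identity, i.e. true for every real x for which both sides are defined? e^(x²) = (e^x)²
Claim: e^(x²) = (e^x)².
Test a specific point where both sides are defined: x = 3/2.
LHS = e^(x²) ≈ 9.4877
RHS = (e^x)² ≈ 20.0855
Since 9.4877 ≠ 20.0855, the equation fails at this point, so it cannot hold for every real x for which both sides are defined.
(e^x)² = e^(2x), and 2x ≠ x² in general.

Conclusion: No, this is NOT an identity.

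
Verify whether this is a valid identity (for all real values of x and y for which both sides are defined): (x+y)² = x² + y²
No, this is NOT an identity.

Claim: (x+y)² = x² + y².
Test a specific point where both sides are defined: x = 5, y = 3.
LHS = (x+y)² ≈ 64.0000
RHS = x² + y² ≈ 34.0000
Since 64.0000 ≠ 34.0000, the equation fails at this point, so it cannot hold for all real values of x and y for which both sides are defined.
The correct expansion is (x+y)² = x² + 2xy + y²; the cross term 2xy is missing.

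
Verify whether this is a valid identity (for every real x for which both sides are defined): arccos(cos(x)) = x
No, this is NOT an identity.

Claim: arccos(cos(x)) = x.
Test a specific point where both sides are defined: x = -π/4.
LHS = arccos(cos(x)) ≈ 0.7854
RHS = x ≈ -0.7854
Since 0.7854 ≠ -0.7854, the equation fails at this point, so it cannot hold for every real x for which both sides are defined.
arccos only returns values in [0, π], so arccos(cos(x)) = x holds only for x in that interval, not for all real x.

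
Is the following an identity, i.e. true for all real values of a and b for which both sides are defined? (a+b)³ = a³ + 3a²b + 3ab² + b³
Claim: (a+b)³ = a³ + 3a²b + 3ab² + b³.
Reasoning: (a+b)³ = (a+b)(a+b)² = (a+b)(a² + 2ab + b²) = a³ + 2a²b + ab² + a²b + 2ab² + b³ = a³ + 3a²b + 3ab² + b³.
So the two sides agree for all real values of a and b for which both sides are defined.

Conclusion: Yes, this is an identity.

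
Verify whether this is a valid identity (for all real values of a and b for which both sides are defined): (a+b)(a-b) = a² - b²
Claim: (a+b)(a-b) = a² - b².
Reasoning: Expand: (a+b)(a-b) = a² - ab + ba - b² = a² - b² (the cross terms cancel).
So the two sides agree for all real values of a and b for which both sides are defined.

Conclusion: Yes, this is an identity.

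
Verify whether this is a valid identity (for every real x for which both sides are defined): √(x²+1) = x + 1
No, this is NOT an identity.

Claim: √(x²+1) = x + 1.
Test a specific point where both sides are defined: x = 2.
LHS = √(x²+1) ≈ 2.2361
RHS = x + 1 ≈ 3.0000
Since 2.2361 ≠ 3.0000, the equation fails at this point, so it cannot hold for every real x for which both sides are defined.
(x+1)² = x² + 2x + 1 ≠ x² + 1 unless x = 0.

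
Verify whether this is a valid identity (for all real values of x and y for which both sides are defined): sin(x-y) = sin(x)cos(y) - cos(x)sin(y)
Claim: sin(x-y) = sin(x)cos(y) - cos(x)sin(y).
Reasoning: Replace y by -y in sin(x+y) = sin(x)cos(y) + cos(x)sin(y) and use cos(-y) = cos(y), sin(-y) = -sin(y): sin(x-y) = sin(x)cos(y) - cos(x)sin(y).
So the two sides agree for all real values of x and y for which both sides are defined.

Conclusion: Yes, this is an identity.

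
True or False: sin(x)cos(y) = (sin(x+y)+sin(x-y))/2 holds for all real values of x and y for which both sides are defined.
True.

Claim: sin(x)cos(y) = (sin(x+y)+sin(x-y))/2.
Reasoning: sin(x+y) = sin(x)cos(y) + cos(x)sin(y) and sin(x-y) = sin(x)cos(y) - cos(x)sin(y). Adding, sin(x+y) + sin(x-y) = 2sin(x)cos(y); divide by 2.
So the two sides agree for all real values of x and y for which both sides are defined.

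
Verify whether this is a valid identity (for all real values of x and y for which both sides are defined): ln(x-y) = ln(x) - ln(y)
No, this is NOT an identity.

Claim: ln(x-y) = ln(x) - ln(y).
Test a specific point where both sides are defined: x = 3, y = 1/2.
LHS = ln(x-y) ≈ 0.9163
RHS = ln(x) - ln(y) ≈ 1.7918
Since 0.9163 ≠ 1.7918, the equation fails at this point, so it cannot hold for all real values of x and y for which both sides are defined.
ln(x) - ln(y) = ln(x/y), not ln(x-y).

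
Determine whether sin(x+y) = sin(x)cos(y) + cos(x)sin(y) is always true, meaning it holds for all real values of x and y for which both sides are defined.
Yes, this is an identity.

Claim: sin(x+y) = sin(x)cos(y) + cos(x)sin(y).
Reasoning: By Euler's formula e^(i(x+y)) = e^(ix)·e^(iy) = (cos x + i·sin x)(cos y + i·sin y). The imaginary part of the left side is sin(x+y); the imaginary part of the product is sin(x)cos(y) + cos(x)sin(y).
So the two sides agree for all real values of x and y for which both sides are defined.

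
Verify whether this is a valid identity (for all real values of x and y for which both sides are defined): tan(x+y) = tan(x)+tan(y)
No, this is NOT an identity.

Claim: tan(x+y) = tan(x)+tan(y).
Test a specific point where both sides are defined: x = -π/3, y = -π/3.
LHS = tan(x+y) ≈ 1.7321
RHS = tan(x)+tan(y) ≈ -3.4641
Since 1.7321 ≠ -3.4641, the equation fails at this point, so it cannot hold for all real values of x and y for which both sides are defined.
The correct formula is tan(x+y) = (tan(x) + tan(y))/(1 - tan(x)tan(y)).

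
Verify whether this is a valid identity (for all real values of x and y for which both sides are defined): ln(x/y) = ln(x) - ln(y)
Yes, this is an identity.

Claim: ln(x/y) = ln(x) - ln(y).
Reasoning: Both sides are simultaneously defined only when x, y > 0. Write x = e^p, y = e^q. Then x/y = e^(p-q), so ln(x/y) = p - q = ln(x) - ln(y).
So the two sides agree for all real values of x and y for which both sides are defined.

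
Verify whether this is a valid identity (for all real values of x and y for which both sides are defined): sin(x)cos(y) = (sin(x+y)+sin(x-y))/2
Yes, this is an identity.

Claim: sin(x)cos(y) = (sin(x+y)+sin(x-y))/2.
Reasoning: sin(x+y) = sin(x)cos(y) + cos(x)sin(y) and sin(x-y) = sin(x)cos(y) - cos(x)sin(y). Adding, sin(x+y) + sin(x-y) = 2sin(x)cos(y); divide by 2.
So the two sides agree for all real values of x and y for which both sides are defined.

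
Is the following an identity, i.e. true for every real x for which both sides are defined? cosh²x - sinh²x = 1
Yes, this is an identity.

Claim: cosh²x - sinh²x = 1.
Reasoning: With cosh(x) = (e^x + e^-x)/2 and sinh(x) = (e^x - e^-x)/2: cosh²x = (e^(2x) + 2 + e^(-2x))/4 and sinh²x = (e^(2x) - 2 + e^(-2x))/4. Subtracting leaves 4/4 = 1.
So the two sides agree for every real x for which both sides are defined.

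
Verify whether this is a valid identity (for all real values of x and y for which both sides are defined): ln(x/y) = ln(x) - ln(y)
Yes, this is an identity.

Claim: ln(x/y) = ln(x) - ln(y).
Reasoning: Both sides are simultaneously defined only when x, y > 0. Write x = e^p, y = e^q. Then x/y = e^(p-q), so ln(x/y) = p - q = ln(x) - ln(y).
So the two sides agree for all real values of x and y for which both sides are defined.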